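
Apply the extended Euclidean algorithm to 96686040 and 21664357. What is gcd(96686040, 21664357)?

Euclidean algorithm:
96686040 = 4×21664357 + 10028612
21664357 = 2×10028612 + 1607133
10028612 = 6×1607133 + 385814
1607133 = 4×385814 + 63877
385814 = 6×63877 + 2552
63877 = 25×2552 + 77
2552 = 33×77 + 11
77 = 7×11 + 0
gcd(96686040, 21664357) = 11.
Back-substituting:
11 = 2552 − 33·77
11 = −33·63877 + 826·2552
11 = 826·385814 − 4989·63877
11 = −4989·1607133 + 20782·385814
11 = 20782·10028612 − 129681·1607133
11 = −129681·21664357 + 280144·10028612
11 = 280144·96686040 − 1250257·21664357
So 11 = (280144)·96686040 + (-1250257)·21664357.

11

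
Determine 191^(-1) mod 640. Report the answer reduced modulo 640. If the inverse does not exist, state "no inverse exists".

Apply the Euclidean algorithm to 640 and 191:
640 = 3×191 + 67
191 = 2×67 + 57
67 = 1×57 + 10
57 = 5×10 + 7
10 = 1×7 + 3
7 = 2×3 + 1
3 = 3×1 + 0
Since gcd(191, 640) = 1, back-substitute to write 1 as a combination:
1 = 7 − 2·3
1 = −2·10 + 3·7
1 = 3·57 − 17·10
1 = −17·67 + 20·57
1 = 20·191 − 57·67
1 = −57·640 + 191·191
So 191·191 ≡ 1 (mod 640).

191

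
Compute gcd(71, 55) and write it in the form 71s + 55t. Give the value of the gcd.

1

Repeated division:
71 = 1·55 + 16
55 = 3·16 + 7
16 = 2·7 + 2
7 = 3·2 + 1
2 = 2·1 + 0
gcd(71, 55) = 1.
Working backward:
1 = 7 − 3·2
1 = −3·16 + 7·7
1 = 7·55 − 24·16
1 = −24·71 + 31·55
So 1 = (-24)·71 + (31)·55.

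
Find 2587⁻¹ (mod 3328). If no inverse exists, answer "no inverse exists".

Euclidean algorithm on 3328, 2587:
3328 = 1·2587 + 741
2587 = 3·741 + 364
741 = 2·364 + 13
364 = 28·13 + 0
gcd(2587, 3328) = 13 ≠ 1, so 2587 has no multiplicative inverse modulo 3328.

no inverse exists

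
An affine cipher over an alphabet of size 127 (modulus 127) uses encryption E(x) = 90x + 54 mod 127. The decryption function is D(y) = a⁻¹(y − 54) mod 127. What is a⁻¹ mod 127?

24

Extended Euclidean algorithm:
127 = 1*90 + 37
90 = 2*37 + 16
37 = 2*16 + 5
16 = 3*5 + 1
5 = 5*1 + 0
Since gcd(90, 127) = 1, back-substitute to write 1 as a combination:
1 = 16 − 3·5
1 = −3·37 + 7·16
1 = 7·90 − 17·37
1 = −17·127 + 24·90
So 90·24 ≡ 1 (mod 127).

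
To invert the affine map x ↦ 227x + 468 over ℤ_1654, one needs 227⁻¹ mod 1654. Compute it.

1603

Extended Euclidean algorithm:
1654 = 7·227 + 65
227 = 3·65 + 32
65 = 2·32 + 1
32 = 32·1 + 0
gcd = 1, so the inverse exists. Back-substitute:
1 = 65 − 2·32
1 = −2·227 + 7·65
1 = 7·1654 − 51·227
So 227·(-51) ≡ 1 (mod 1654), and -51 ≡ 1603 (mod 1654).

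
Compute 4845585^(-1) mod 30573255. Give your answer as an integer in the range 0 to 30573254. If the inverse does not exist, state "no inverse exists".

Euclidean algorithm on 30573255, 4845585:
30573255 = 6·4845585 + 1499745
4845585 = 3·1499745 + 346350
1499745 = 4·346350 + 114345
346350 = 3·114345 + 3315
114345 = 34·3315 + 1635
3315 = 2·1635 + 45
1635 = 36·45 + 15
45 = 3·15 + 0
gcd(4845585, 30573255) = 15 ≠ 1, so 4845585 has no multiplicative inverse modulo 30573255.

no inverse exists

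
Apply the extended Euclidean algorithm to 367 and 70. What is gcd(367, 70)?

1

Apply Euclid's algorithm to 367 and 70:
367 = 5·70 + 17
70 = 4·17 + 2
17 = 8·2 + 1
2 = 2·1 + 0
gcd(367, 70) = 1.
Working backward:
1 = 17 − 8·2
1 = −8·70 + 33·17
1 = 33·367 − 173·70
So 1 = (33)·367 + (-173)·70.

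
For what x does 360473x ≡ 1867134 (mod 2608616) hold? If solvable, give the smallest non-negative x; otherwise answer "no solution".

First find gcd(360473, 2608616):
2608616 = 7×360473 + 85305
360473 = 4×85305 + 19253
85305 = 4×19253 + 8293
19253 = 2×8293 + 2667
8293 = 3×2667 + 292
2667 = 9×292 + 39
292 = 7×39 + 19
39 = 2×19 + 1
19 = 19×1 + 0
gcd = 1, so a unique solution mod 2608616 exists.
Back-substitute for the Bézout coefficients:
1 = 39 − 2·19
1 = −2·292 + 15·39
1 = 15·2667 − 137·292
1 = −137·8293 + 426·2667
1 = 426·19253 − 989·8293
1 = −989·85305 + 4382·19253
1 = 4382·360473 − 18517·85305
1 = −18517·2608616 + 134001·360473
So 360473·(134001) ≡ 1 (mod 2608616), giving 360473⁻¹ ≡ 134001.
x ≡ 360473⁻¹·1867134 ≡ 134001·1867134 ≡ 245342 (mod 2608616).

245342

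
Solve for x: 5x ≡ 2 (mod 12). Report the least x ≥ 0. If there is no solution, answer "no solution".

First find gcd(5, 12):
12 = 2×5 + 2
5 = 2×2 + 1
2 = 2×1 + 0
gcd = 1, so a unique solution mod 12 exists.
Back-substitute for the Bézout coefficients:
1 = 5 − 2·2
1 = −2·12 + 5·5
So 5·(5) ≡ 1 (mod 12), giving 5⁻¹ ≡ 5.
x ≡ 5⁻¹·2 ≡ 5·2 ≡ 10 (mod 12).

10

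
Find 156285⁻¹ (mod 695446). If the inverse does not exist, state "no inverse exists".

525101

Run Euclid on (695446, 156285):
695446 = 4*156285 + 70306
156285 = 2*70306 + 15673
70306 = 4*15673 + 7614
15673 = 2*7614 + 445
7614 = 17*445 + 49
445 = 9*49 + 4
49 = 12*4 + 1
4 = 4*1 + 0
Since gcd(156285, 695446) = 1, back-substitute to write 1 as a combination:
1 = 49 − 12·4
1 = −12·445 + 109·49
1 = 109·7614 − 1865·445
1 = −1865·15673 + 3839·7614
1 = 3839·70306 − 17221·15673
1 = −17221·156285 + 38281·70306
1 = 38281·695446 − 170345·156285
Thus 156285·(-170345) ≡ 1 (mod 695446); reducing, -170345 mod 695446 = 525101.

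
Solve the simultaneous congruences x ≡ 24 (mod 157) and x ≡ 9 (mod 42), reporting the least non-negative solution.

1437

Write x = 24 + 157·k. Then 157·k ≡ 9 − 24 ≡ 27 (mod 42).
Need 157⁻¹ mod 42. Extended Euclid on (42, 31):
42 = 1*31 + 11
31 = 2*11 + 9
11 = 1*9 + 2
9 = 4*2 + 1
2 = 2*1 + 0
Back-substitute:
1 = 9 − 4·2
1 = −4·11 + 5·9
1 = 5·31 − 14·11
1 = −14·42 + 19·31
157⁻¹ ≡ 19 (mod 42), so k ≡ 19·27 ≡ 9 (mod 42).
x = 24 + 157·9 = 1437.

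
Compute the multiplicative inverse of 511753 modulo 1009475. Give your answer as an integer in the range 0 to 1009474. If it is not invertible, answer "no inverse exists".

476067

Apply the Euclidean algorithm to 1009475 and 511753:
1009475 = 1·511753 + 497722
511753 = 1·497722 + 14031
497722 = 35·14031 + 6637
14031 = 2·6637 + 757
6637 = 8·757 + 581
757 = 1·581 + 176
581 = 3·176 + 53
176 = 3·53 + 17
53 = 3·17 + 2
17 = 8·2 + 1
2 = 2·1 + 0
Since gcd(511753, 1009475) = 1, back-substitute to write 1 as a combination:
1 = 17 − 8·2
1 = −8·53 + 25·17
1 = 25·176 − 83·53
1 = −83·581 + 274·176
1 = 274·757 − 357·581
1 = −357·6637 + 3130·757
1 = 3130·14031 − 6617·6637
1 = −6617·497722 + 234725·14031
1 = 234725·511753 − 241342·497722
1 = −241342·1009475 + 476067·511753
So 511753·476067 ≡ 1 (mod 1009475).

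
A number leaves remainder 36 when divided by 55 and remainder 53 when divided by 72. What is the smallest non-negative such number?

Write x = 36 + 55·k. Then 55·k ≡ 53 − 36 ≡ 17 (mod 72).
Need 55⁻¹ mod 72. Extended Euclid on (72, 55):
72 = 1*55 + 17
55 = 3*17 + 4
17 = 4*4 + 1
4 = 4*1 + 0
Back-substitute:
1 = 17 − 4·4
1 = −4·55 + 13·17
1 = 13·72 − 17·55
55⁻¹ ≡ 55 (mod 72), so k ≡ 55·17 ≡ 71 (mod 72).
x = 36 + 55·71 = 3941.

3941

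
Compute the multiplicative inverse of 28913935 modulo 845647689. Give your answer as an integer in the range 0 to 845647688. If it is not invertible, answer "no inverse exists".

Run Euclid on (845647689, 28913935):
845647689 = 29·28913935 + 7143574
28913935 = 4·7143574 + 339639
7143574 = 21·339639 + 11155
339639 = 30·11155 + 4989
11155 = 2·4989 + 1177
4989 = 4·1177 + 281
1177 = 4·281 + 53
281 = 5·53 + 16
53 = 3·16 + 5
16 = 3·5 + 1
5 = 5·1 + 0
gcd = 1, so the inverse exists. Back-substitute:
1 = 16 − 3·5
1 = −3·53 + 10·16
1 = 10·281 − 53·53
1 = −53·1177 + 222·281
1 = 222·4989 − 941·1177
1 = −941·11155 + 2104·4989
1 = 2104·339639 − 64061·11155
1 = −64061·7143574 + 1347385·339639
1 = 1347385·28913935 − 5453601·7143574
1 = −5453601·845647689 + 159501814·28913935
So 28913935·159501814 ≡ 1 (mod 845647689).

159501814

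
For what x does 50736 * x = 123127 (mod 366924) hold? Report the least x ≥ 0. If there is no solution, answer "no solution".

gcd(50736, 366924):
366924 = 7*50736 + 11772
50736 = 4*11772 + 3648
11772 = 3*3648 + 828
3648 = 4*828 + 336
828 = 2*336 + 156
336 = 2*156 + 24
156 = 6*24 + 12
24 = 2*12 + 0
gcd = 12, but 12 ∤ 123127, so the congruence has no solution.

no solution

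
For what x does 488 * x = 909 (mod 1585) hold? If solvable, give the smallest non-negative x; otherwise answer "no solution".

973

First find gcd(488, 1585):
1585 = 3*488 + 121
488 = 4*121 + 4
121 = 30*4 + 1
4 = 4*1 + 0
gcd = 1, so a unique solution mod 1585 exists.
Back-substitute for the Bézout coefficients:
1 = 121 − 30·4
1 = −30·488 + 121·121
1 = 121·1585 − 393·488
So 488·(-393) ≡ 1 (mod 1585), giving 488⁻¹ ≡ 1192.
x ≡ 488⁻¹·909 ≡ 1192·909 ≡ 973 (mod 1585).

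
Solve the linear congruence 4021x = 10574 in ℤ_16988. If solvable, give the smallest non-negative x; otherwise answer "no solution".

First find gcd(4021, 16988):
16988 = 4×4021 + 904
4021 = 4×904 + 405
904 = 2×405 + 94
405 = 4×94 + 29
94 = 3×29 + 7
29 = 4×7 + 1
7 = 7×1 + 0
gcd = 1, so a unique solution mod 16988 exists.
Back-substitute for the Bézout coefficients:
1 = 29 − 4·7
1 = −4·94 + 13·29
1 = 13·405 − 56·94
1 = −56·904 + 125·405
1 = 125·4021 − 556·904
1 = −556·16988 + 2349·4021
So 4021·(2349) ≡ 1 (mod 16988), giving 4021⁻¹ ≡ 2349.
x ≡ 4021⁻¹·10574 ≡ 2349·10574 ≡ 1870 (mod 16988).

1870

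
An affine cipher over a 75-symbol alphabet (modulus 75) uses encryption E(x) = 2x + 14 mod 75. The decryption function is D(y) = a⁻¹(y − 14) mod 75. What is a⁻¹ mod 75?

Extended Euclidean algorithm:
75 = 37×2 + 1
2 = 2×1 + 0
gcd = 1, so the inverse exists. Back-substitute:
1 = 75 − 37·2
So 2·(-37) ≡ 1 (mod 75), and -37 ≡ 38 (mod 75).

38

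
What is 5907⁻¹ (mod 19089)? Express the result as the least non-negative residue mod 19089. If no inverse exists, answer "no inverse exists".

Euclidean algorithm on 19089, 5907:
19089 = 3×5907 + 1368
5907 = 4×1368 + 435
1368 = 3×435 + 63
435 = 6×63 + 57
63 = 1×57 + 6
57 = 9×6 + 3
6 = 2×3 + 0
The gcd is 3, not 1, hence no inverse exists.

no inverse exists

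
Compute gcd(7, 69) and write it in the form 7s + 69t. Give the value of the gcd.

1

Apply Euclid's algorithm to 69 and 7:
69 = 9×7 + 6
7 = 1×6 + 1
6 = 6×1 + 0
gcd(7, 69) = 1.
Working backward:
1 = 7 − 6
1 = −69 + 10·7
So 1 = (-1)·69 + (10)·7.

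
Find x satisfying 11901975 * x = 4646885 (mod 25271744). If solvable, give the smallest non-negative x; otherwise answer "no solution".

22110243

First find gcd(11901975, 25271744):
25271744 = 2*11901975 + 1467794
11901975 = 8*1467794 + 159623
1467794 = 9*159623 + 31187
159623 = 5*31187 + 3688
31187 = 8*3688 + 1683
3688 = 2*1683 + 322
1683 = 5*322 + 73
322 = 4*73 + 30
73 = 2*30 + 13
30 = 2*13 + 4
13 = 3*4 + 1
4 = 4*1 + 0
gcd = 1, so a unique solution mod 25271744 exists.
Back-substitute for the Bézout coefficients:
1 = 13 − 3·4
1 = −3·30 + 7·13
1 = 7·73 − 17·30
1 = −17·322 + 75·73
1 = 75·1683 − 392·322
1 = −392·3688 + 859·1683
1 = 859·31187 − 7264·3688
1 = −7264·159623 + 37179·31187
1 = 37179·1467794 − 341875·159623
1 = −341875·11901975 + 2772179·1467794
1 = 2772179·25271744 − 5886233·11901975
So 11901975·(-5886233) ≡ 1 (mod 25271744), giving 11901975⁻¹ ≡ 19385511.
x ≡ 11901975⁻¹·4646885 ≡ 19385511·4646885 ≡ 22110243 (mod 25271744).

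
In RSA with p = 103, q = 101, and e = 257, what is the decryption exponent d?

5993

φ(n) = (p−1)(q−1) = 102·100 = 10200.
Need d with 257·d ≡ 1 (mod 10200). Apply the extended Euclidean algorithm:
10200 = 39×257 + 177
257 = 1×177 + 80
177 = 2×80 + 17
80 = 4×17 + 12
17 = 1×12 + 5
12 = 2×5 + 2
5 = 2×2 + 1
2 = 2×1 + 0
Back-substitute:
1 = 5 − 2·2
1 = −2·12 + 5·5
1 = 5·17 − 7·12
1 = −7·80 + 33·17
1 = 33·177 − 73·80
1 = −73·257 + 106·177
1 = 106·10200 − 4207·257
So 257·(-4207) ≡ 1 (mod 10200), hence d ≡ -4207 ≡ 5993 (mod 10200).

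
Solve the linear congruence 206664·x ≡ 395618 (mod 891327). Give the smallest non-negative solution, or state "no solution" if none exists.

no solution

gcd(206664, 891327):
891327 = 4×206664 + 64671
206664 = 3×64671 + 12651
64671 = 5×12651 + 1416
12651 = 8×1416 + 1323
1416 = 1×1323 + 93
1323 = 14×93 + 21
93 = 4×21 + 9
21 = 2×9 + 3
9 = 3×3 + 0
gcd = 3, but 3 ∤ 395618, so the congruence has no solution.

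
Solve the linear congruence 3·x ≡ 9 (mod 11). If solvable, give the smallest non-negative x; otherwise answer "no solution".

3

First find gcd(3, 11):
11 = 3·3 + 2
3 = 1·2 + 1
2 = 2·1 + 0
gcd = 1, so a unique solution mod 11 exists.
Back-substitute for the Bézout coefficients:
1 = 3 − 2
1 = −11 + 4·3
So 3·(4) ≡ 1 (mod 11), giving 3⁻¹ ≡ 4.
x ≡ 3⁻¹·9 ≡ 4·9 ≡ 3 (mod 11).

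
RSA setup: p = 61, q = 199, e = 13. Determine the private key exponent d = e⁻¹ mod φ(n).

6397

φ(n) = (p−1)(q−1) = 60·198 = 11880.
Need d with 13·d ≡ 1 (mod 11880). Apply the extended Euclidean algorithm:
11880 = 913*13 + 11
13 = 1*11 + 2
11 = 5*2 + 1
2 = 2*1 + 0
Back-substitute:
1 = 11 − 5·2
1 = −5·13 + 6·11
1 = 6·11880 − 5483·13
So 13·(-5483) ≡ 1 (mod 11880), hence d ≡ -5483 ≡ 6397 (mod 11880).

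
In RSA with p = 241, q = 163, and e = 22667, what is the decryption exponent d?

28163

φ(n) = (p−1)(q−1) = 240·162 = 38880.
Need d with 22667·d ≡ 1 (mod 38880). Apply the extended Euclidean algorithm:
38880 = 1*22667 + 16213
22667 = 1*16213 + 6454
16213 = 2*6454 + 3305
6454 = 1*3305 + 3149
3305 = 1*3149 + 156
3149 = 20*156 + 29
156 = 5*29 + 11
29 = 2*11 + 7
11 = 1*7 + 4
7 = 1*4 + 3
4 = 1*3 + 1
3 = 3*1 + 0
Back-substitute:
1 = 4 − 3
1 = −7 + 2·4
1 = 2·11 − 3·7
1 = −3·29 + 8·11
1 = 8·156 − 43·29
1 = −43·3149 + 868·156
1 = 868·3305 − 911·3149
1 = −911·6454 + 1779·3305
1 = 1779·16213 − 4469·6454
1 = −4469·22667 + 6248·16213
1 = 6248·38880 − 10717·22667
So 22667·(-10717) ≡ 1 (mod 38880), hence d ≡ -10717 ≡ 28163 (mod 38880).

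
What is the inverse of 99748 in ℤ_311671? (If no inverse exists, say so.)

Run Euclid on (311671, 99748):
311671 = 3*99748 + 12427
99748 = 8*12427 + 332
12427 = 37*332 + 143
332 = 2*143 + 46
143 = 3*46 + 5
46 = 9*5 + 1
5 = 5*1 + 0
gcd = 1, so the inverse exists. Back-substitute:
1 = 46 − 9·5
1 = −9·143 + 28·46
1 = 28·332 − 65·143
1 = −65·12427 + 2433·332
1 = 2433·99748 − 19529·12427
1 = −19529·311671 + 61020·99748
So 99748·61020 ≡ 1 (mod 311671).

61020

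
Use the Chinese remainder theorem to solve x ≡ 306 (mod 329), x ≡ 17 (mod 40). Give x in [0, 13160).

13137

Write x = 306 + 329·k. Then 329·k ≡ 17 − 306 ≡ 31 (mod 40).
Need 329⁻¹ mod 40. Extended Euclid on (40, 9):
40 = 4×9 + 4
9 = 2×4 + 1
4 = 4×1 + 0
Back-substitute:
1 = 9 − 2·4
1 = −2·40 + 9·9
329⁻¹ ≡ 9 (mod 40), so k ≡ 9·31 ≡ 39 (mod 40).
x = 306 + 329·39 = 13137.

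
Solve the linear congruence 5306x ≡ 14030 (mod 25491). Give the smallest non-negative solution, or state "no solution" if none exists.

20161

First find gcd(5306, 25491):
25491 = 4·5306 + 4267
5306 = 1·4267 + 1039
4267 = 4·1039 + 111
1039 = 9·111 + 40
111 = 2·40 + 31
40 = 1·31 + 9
31 = 3·9 + 4
9 = 2·4 + 1
4 = 4·1 + 0
gcd = 1, so a unique solution mod 25491 exists.
Back-substitute for the Bézout coefficients:
1 = 9 − 2·4
1 = −2·31 + 7·9
1 = 7·40 − 9·31
1 = −9·111 + 25·40
1 = 25·1039 − 234·111
1 = −234·4267 + 961·1039
1 = 961·5306 − 1195·4267
1 = −1195·25491 + 5741·5306
So 5306·(5741) ≡ 1 (mod 25491), giving 5306⁻¹ ≡ 5741.
x ≡ 5306⁻¹·14030 ≡ 5741·14030 ≡ 20161 (mod 25491).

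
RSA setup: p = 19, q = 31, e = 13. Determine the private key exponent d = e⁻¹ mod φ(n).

φ(n) = (p−1)(q−1) = 18·30 = 540.
Need d with 13·d ≡ 1 (mod 540). Apply the extended Euclidean algorithm:
540 = 41×13 + 7
13 = 1×7 + 6
7 = 1×6 + 1
6 = 6×1 + 0
Back-substitute:
1 = 7 − 6
1 = −13 + 2·7
1 = 2·540 − 83·13
So 13·(-83) ≡ 1 (mod 540), hence d ≡ -83 ≡ 457 (mod 540).

457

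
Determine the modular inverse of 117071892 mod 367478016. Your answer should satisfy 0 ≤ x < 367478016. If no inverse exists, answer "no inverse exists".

no inverse exists

Compute gcd(117071892, 367478016):
367478016 = 3·117071892 + 16262340
117071892 = 7·16262340 + 3235512
16262340 = 5·3235512 + 84780
3235512 = 38·84780 + 13872
84780 = 6·13872 + 1548
13872 = 8·1548 + 1488
1548 = 1·1488 + 60
1488 = 24·60 + 48
60 = 1·48 + 12
48 = 4·12 + 0
Since gcd = 12 > 1, 117071892 is not a unit mod 367478016.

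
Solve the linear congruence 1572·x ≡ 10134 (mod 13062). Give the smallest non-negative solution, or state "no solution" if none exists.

First find gcd(1572, 13062):
13062 = 8·1572 + 486
1572 = 3·486 + 114
486 = 4·114 + 30
114 = 3·30 + 24
30 = 1·24 + 6
24 = 4·6 + 0
gcd = 6 and 6 | 10134, so solutions exist. Divide through by 6: 262x ≡ 1689 (mod 2177).
Now find 262⁻¹ mod 2177:
2177 = 8·262 + 81
262 = 3·81 + 19
81 = 4·19 + 5
19 = 3·5 + 4
5 = 1·4 + 1
4 = 4·1 + 0
Back-substitute:
1 = 5 − 4
1 = −19 + 4·5
1 = 4·81 − 17·19
1 = −17·262 + 55·81
1 = 55·2177 − 457·262
So 262·(-457) ≡ 1 (mod 2177), i.e. 262⁻¹ ≡ 1720.
Then x ≡ 1720·1689 ≡ 962 (mod 2177); the smallest non-negative solution is x = 962.

962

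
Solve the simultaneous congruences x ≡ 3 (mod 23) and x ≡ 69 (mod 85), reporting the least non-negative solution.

Write x = 3 + 23·k. Then 23·k ≡ 69 − 3 ≡ 66 (mod 85).
Need 23⁻¹ mod 85. Extended Euclid on (85, 23):
85 = 3×23 + 16
23 = 1×16 + 7
16 = 2×7 + 2
7 = 3×2 + 1
2 = 2×1 + 0
Back-substitute:
1 = 7 − 3·2
1 = −3·16 + 7·7
1 = 7·23 − 10·16
1 = −10·85 + 37·23
23⁻¹ ≡ 37 (mod 85), so k ≡ 37·66 ≡ 62 (mod 85).
x = 3 + 23·62 = 1429.

1429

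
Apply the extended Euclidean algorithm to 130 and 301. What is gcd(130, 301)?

1

Apply Euclid's algorithm to 301 and 130:
301 = 2*130 + 41
130 = 3*41 + 7
41 = 5*7 + 6
7 = 1*6 + 1
6 = 6*1 + 0
gcd(130, 301) = 1.
Back-substituting:
1 = 7 − 6
1 = −41 + 6·7
1 = 6·130 − 19·41
1 = −19·301 + 44·130
So 1 = (-19)·301 + (44)·130.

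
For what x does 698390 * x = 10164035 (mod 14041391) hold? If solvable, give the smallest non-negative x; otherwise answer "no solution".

1923395

First find gcd(698390, 14041391):
14041391 = 20×698390 + 73591
698390 = 9×73591 + 36071
73591 = 2×36071 + 1449
36071 = 24×1449 + 1295
1449 = 1×1295 + 154
1295 = 8×154 + 63
154 = 2×63 + 28
63 = 2×28 + 7
28 = 4×7 + 0
gcd = 7 and 7 | 10164035, so solutions exist. Divide through by 7: 99770x ≡ 1452005 (mod 2005913).
Now find 99770⁻¹ mod 2005913:
2005913 = 20×99770 + 10513
99770 = 9×10513 + 5153
10513 = 2×5153 + 207
5153 = 24×207 + 185
207 = 1×185 + 22
185 = 8×22 + 9
22 = 2×9 + 4
9 = 2×4 + 1
4 = 4×1 + 0
Back-substitute:
1 = 9 − 2·4
1 = −2·22 + 5·9
1 = 5·185 − 42·22
1 = −42·207 + 47·185
1 = 47·5153 − 1170·207
1 = −1170·10513 + 2387·5153
1 = 2387·99770 − 22653·10513
1 = −22653·2005913 + 455447·99770
So 99770⁻¹ ≡ 455447 (mod 2005913).
Then x ≡ 455447·1452005 ≡ 1923395 (mod 2005913); the smallest non-negative solution is x = 1923395.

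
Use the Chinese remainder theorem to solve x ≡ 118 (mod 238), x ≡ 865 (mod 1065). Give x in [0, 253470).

Write x = 118 + 238·k. Then 238·k ≡ 865 − 118 ≡ 747 (mod 1065).
Need 238⁻¹ mod 1065. Extended Euclid on (1065, 238):
1065 = 4*238 + 113
238 = 2*113 + 12
113 = 9*12 + 5
12 = 2*5 + 2
5 = 2*2 + 1
2 = 2*1 + 0
Back-substitute:
1 = 5 − 2·2
1 = −2·12 + 5·5
1 = 5·113 − 47·12
1 = −47·238 + 99·113
1 = 99·1065 − 443·238
238⁻¹ ≡ 622 (mod 1065), so k ≡ 622·747 ≡ 294 (mod 1065).
x = 118 + 238·294 = 70090.

70090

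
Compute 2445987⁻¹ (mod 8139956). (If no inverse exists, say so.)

6091435

Apply the Euclidean algorithm to 8139956 and 2445987:
8139956 = 3*2445987 + 801995
2445987 = 3*801995 + 40002
801995 = 20*40002 + 1955
40002 = 20*1955 + 902
1955 = 2*902 + 151
902 = 5*151 + 147
151 = 1*147 + 4
147 = 36*4 + 3
4 = 1*3 + 1
3 = 3*1 + 0
gcd = 1, so the inverse exists. Back-substitute:
1 = 4 − 3
1 = −147 + 37·4
1 = 37·151 − 38·147
1 = −38·902 + 227·151
1 = 227·1955 − 492·902
1 = −492·40002 + 10067·1955
1 = 10067·801995 − 201832·40002
1 = −201832·2445987 + 615563·801995
1 = 615563·8139956 − 2048521·2445987
So 2445987·(-2048521) ≡ 1 (mod 8139956), and -2048521 ≡ 6091435 (mod 8139956).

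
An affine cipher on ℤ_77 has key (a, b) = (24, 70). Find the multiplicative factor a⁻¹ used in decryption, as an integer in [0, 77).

61

Run Euclid on (77, 24):
77 = 3*24 + 5
24 = 4*5 + 4
5 = 1*4 + 1
4 = 4*1 + 0
Since gcd(24, 77) = 1, back-substitute to write 1 as a combination:
1 = 5 − 4
1 = −24 + 5·5
1 = 5·77 − 16·24
So 24·(-16) ≡ 1 (mod 77), and -16 ≡ 61 (mod 77).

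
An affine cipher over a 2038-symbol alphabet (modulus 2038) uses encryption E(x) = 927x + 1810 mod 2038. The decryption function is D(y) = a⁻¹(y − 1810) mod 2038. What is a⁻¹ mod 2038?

Run Euclid on (2038, 927):
2038 = 2·927 + 184
927 = 5·184 + 7
184 = 26·7 + 2
7 = 3·2 + 1
2 = 2·1 + 0
The gcd is 1. Working backward:
1 = 7 − 3·2
1 = −3·184 + 79·7
1 = 79·927 − 398·184
1 = −398·2038 + 875·927
So 927·875 ≡ 1 (mod 2038).

875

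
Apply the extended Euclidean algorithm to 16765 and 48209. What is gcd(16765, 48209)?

7

Apply Euclid's algorithm to 48209 and 16765:
48209 = 2·16765 + 14679
16765 = 1·14679 + 2086
14679 = 7·2086 + 77
2086 = 27·77 + 7
77 = 11·7 + 0
gcd(16765, 48209) = 7.
Back-substituting:
7 = 2086 − 27·77
7 = −27·14679 + 190·2086
7 = 190·16765 − 217·14679
7 = −217·48209 + 624·16765
So 7 = (-217)·48209 + (624)·16765.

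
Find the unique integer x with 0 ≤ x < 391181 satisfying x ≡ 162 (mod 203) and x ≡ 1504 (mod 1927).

30409

Write x = 162 + 203·k. Then 203·k ≡ 1504 − 162 ≡ 1342 (mod 1927).
Need 203⁻¹ mod 1927. Extended Euclid on (1927, 203):
1927 = 9×203 + 100
203 = 2×100 + 3
100 = 33×3 + 1
3 = 3×1 + 0
Back-substitute:
1 = 100 − 33·3
1 = −33·203 + 67·100
1 = 67·1927 − 636·203
203⁻¹ ≡ 1291 (mod 1927), so k ≡ 1291·1342 ≡ 149 (mod 1927).
x = 162 + 203·149 = 30409.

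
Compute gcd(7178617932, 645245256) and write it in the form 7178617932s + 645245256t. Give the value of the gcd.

12

Repeated division:
7178617932 = 11·645245256 + 80920116
645245256 = 7·80920116 + 78804444
80920116 = 1·78804444 + 2115672
78804444 = 37·2115672 + 524580
2115672 = 4·524580 + 17352
524580 = 30·17352 + 4020
17352 = 4·4020 + 1272
4020 = 3·1272 + 204
1272 = 6·204 + 48
204 = 4·48 + 12
48 = 4·12 + 0
gcd(7178617932, 645245256) = 12.
Back-substituting:
12 = 204 − 4·48
12 = −4·1272 + 25·204
12 = 25·4020 − 79·1272
12 = −79·17352 + 341·4020
12 = 341·524580 − 10309·17352
12 = −10309·2115672 + 41577·524580
12 = 41577·78804444 − 1548658·2115672
12 = −1548658·80920116 + 1590235·78804444
12 = 1590235·645245256 − 12680303·80920116
12 = −12680303·7178617932 + 141073568·645245256
So 12 = (-12680303)·7178617932 + (141073568)·645245256.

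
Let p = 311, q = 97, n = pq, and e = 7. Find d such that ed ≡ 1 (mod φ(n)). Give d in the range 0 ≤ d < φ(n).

8503

φ(n) = (p−1)(q−1) = 310·96 = 29760.
Need d with 7·d ≡ 1 (mod 29760). Apply the extended Euclidean algorithm:
29760 = 4251×7 + 3
7 = 2×3 + 1
3 = 3×1 + 0
Back-substitute:
1 = 7 − 2·3
1 = −2·29760 + 8503·7
So 7·8503 ≡ 1 (mod 29760), hence d = 8503.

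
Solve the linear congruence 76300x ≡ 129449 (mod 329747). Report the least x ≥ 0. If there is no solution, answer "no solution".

1873

First find gcd(76300, 329747):
329747 = 4*76300 + 24547
76300 = 3*24547 + 2659
24547 = 9*2659 + 616
2659 = 4*616 + 195
616 = 3*195 + 31
195 = 6*31 + 9
31 = 3*9 + 4
9 = 2*4 + 1
4 = 4*1 + 0
gcd = 1, so a unique solution mod 329747 exists.
Back-substitute for the Bézout coefficients:
1 = 9 − 2·4
1 = −2·31 + 7·9
1 = 7·195 − 44·31
1 = −44·616 + 139·195
1 = 139·2659 − 600·616
1 = −600·24547 + 5539·2659
1 = 5539·76300 − 17217·24547
1 = −17217·329747 + 74407·76300
So 76300·(74407) ≡ 1 (mod 329747), giving 76300⁻¹ ≡ 74407.
x ≡ 76300⁻¹·129449 ≡ 74407·129449 ≡ 1873 (mod 329747).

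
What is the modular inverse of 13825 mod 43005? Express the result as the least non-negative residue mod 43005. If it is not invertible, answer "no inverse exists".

no inverse exists

Euclidean algorithm on 43005, 13825:
43005 = 3×13825 + 1530
13825 = 9×1530 + 55
1530 = 27×55 + 45
55 = 1×45 + 10
45 = 4×10 + 5
10 = 2×5 + 0
gcd(13825, 43005) = 5 ≠ 1, so 13825 has no multiplicative inverse modulo 43005.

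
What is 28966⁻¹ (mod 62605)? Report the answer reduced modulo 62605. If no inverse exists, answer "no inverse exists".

Run Euclid on (62605, 28966):
62605 = 2*28966 + 4673
28966 = 6*4673 + 928
4673 = 5*928 + 33
928 = 28*33 + 4
33 = 8*4 + 1
4 = 4*1 + 0
Since gcd(28966, 62605) = 1, back-substitute to write 1 as a combination:
1 = 33 − 8·4
1 = −8·928 + 225·33
1 = 225·4673 − 1133·928
1 = −1133·28966 + 7023·4673
1 = 7023·62605 − 15179·28966
Thus 28966·(-15179) ≡ 1 (mod 62605); reducing, -15179 mod 62605 = 47426.

47426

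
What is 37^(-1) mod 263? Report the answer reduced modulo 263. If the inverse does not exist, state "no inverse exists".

64

Apply the Euclidean algorithm to 263 and 37:
263 = 7*37 + 4
37 = 9*4 + 1
4 = 4*1 + 0
The gcd is 1. Working backward:
1 = 37 − 9·4
1 = −9·263 + 64·37
So 37·64 ≡ 1 (mod 263).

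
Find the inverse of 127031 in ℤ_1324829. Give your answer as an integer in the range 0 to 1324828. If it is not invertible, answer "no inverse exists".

1072130

Extended Euclidean algorithm:
1324829 = 10*127031 + 54519
127031 = 2*54519 + 17993
54519 = 3*17993 + 540
17993 = 33*540 + 173
540 = 3*173 + 21
173 = 8*21 + 5
21 = 4*5 + 1
5 = 5*1 + 0
gcd = 1, so the inverse exists. Back-substitute:
1 = 21 − 4·5
1 = −4·173 + 33·21
1 = 33·540 − 103·173
1 = −103·17993 + 3432·540
1 = 3432·54519 − 10399·17993
1 = −10399·127031 + 24230·54519
1 = 24230·1324829 − 252699·127031
Thus 127031·(-252699) ≡ 1 (mod 1324829); reducing, -252699 mod 1324829 = 1072130.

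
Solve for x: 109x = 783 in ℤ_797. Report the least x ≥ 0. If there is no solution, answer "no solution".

First find gcd(109, 797):
797 = 7*109 + 34
109 = 3*34 + 7
34 = 4*7 + 6
7 = 1*6 + 1
6 = 6*1 + 0
gcd = 1, so a unique solution mod 797 exists.
Back-substitute for the Bézout coefficients:
1 = 7 − 6
1 = −34 + 5·7
1 = 5·109 − 16·34
1 = −16·797 + 117·109
So 109·(117) ≡ 1 (mod 797), giving 109⁻¹ ≡ 117.
x ≡ 109⁻¹·783 ≡ 117·783 ≡ 753 (mod 797).

753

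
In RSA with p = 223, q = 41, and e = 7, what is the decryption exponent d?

6343

φ(n) = (p−1)(q−1) = 222·40 = 8880.
Need d with 7·d ≡ 1 (mod 8880). Apply the extended Euclidean algorithm:
8880 = 1268×7 + 4
7 = 1×4 + 3
4 = 1×3 + 1
3 = 3×1 + 0
Back-substitute:
1 = 4 − 3
1 = −7 + 2·4
1 = 2·8880 − 2537·7
So 7·(-2537) ≡ 1 (mod 8880), hence d ≡ -2537 ≡ 6343 (mod 8880).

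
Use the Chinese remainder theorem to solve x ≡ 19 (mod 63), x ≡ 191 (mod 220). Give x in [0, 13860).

6571

Write x = 19 + 63·k. Then 63·k ≡ 191 − 19 ≡ 172 (mod 220).
Need 63⁻¹ mod 220. Extended Euclid on (220, 63):
220 = 3*63 + 31
63 = 2*31 + 1
31 = 31*1 + 0
Back-substitute:
1 = 63 − 2·31
1 = −2·220 + 7·63
63⁻¹ ≡ 7 (mod 220), so k ≡ 7·172 ≡ 104 (mod 220).
x = 19 + 63·104 = 6571.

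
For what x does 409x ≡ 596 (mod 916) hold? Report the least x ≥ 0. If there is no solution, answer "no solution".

100

First find gcd(409, 916):
916 = 2×409 + 98
409 = 4×98 + 17
98 = 5×17 + 13
17 = 1×13 + 4
13 = 3×4 + 1
4 = 4×1 + 0
gcd = 1, so a unique solution mod 916 exists.
Back-substitute for the Bézout coefficients:
1 = 13 − 3·4
1 = −3·17 + 4·13
1 = 4·98 − 23·17
1 = −23·409 + 96·98
1 = 96·916 − 215·409
So 409·(-215) ≡ 1 (mod 916), giving 409⁻¹ ≡ 701.
x ≡ 409⁻¹·596 ≡ 701·596 ≡ 100 (mod 916).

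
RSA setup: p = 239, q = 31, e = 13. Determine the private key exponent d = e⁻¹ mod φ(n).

2197

φ(n) = (p−1)(q−1) = 238·30 = 7140.
Need d with 13·d ≡ 1 (mod 7140). Apply the extended Euclidean algorithm:
7140 = 549·13 + 3
13 = 4·3 + 1
3 = 3·1 + 0
Back-substitute:
1 = 13 − 4·3
1 = −4·7140 + 2197·13
So 13·2197 ≡ 1 (mod 7140), hence d = 2197.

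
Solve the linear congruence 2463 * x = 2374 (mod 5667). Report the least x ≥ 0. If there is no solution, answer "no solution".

gcd(2463, 5667):
5667 = 2×2463 + 741
2463 = 3×741 + 240
741 = 3×240 + 21
240 = 11×21 + 9
21 = 2×9 + 3
9 = 3×3 + 0
gcd = 3, but 3 ∤ 2374, so the congruence has no solution.

no solution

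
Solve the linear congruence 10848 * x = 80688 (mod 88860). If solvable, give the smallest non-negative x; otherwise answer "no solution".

First find gcd(10848, 88860):
88860 = 8×10848 + 2076
10848 = 5×2076 + 468
2076 = 4×468 + 204
468 = 2×204 + 60
204 = 3×60 + 24
60 = 2×24 + 12
24 = 2×12 + 0
gcd = 12 and 12 | 80688, so solutions exist. Divide through by 12: 904x ≡ 6724 (mod 7405).
Now find 904⁻¹ mod 7405:
7405 = 8*904 + 173
904 = 5*173 + 39
173 = 4*39 + 17
39 = 2*17 + 5
17 = 3*5 + 2
5 = 2*2 + 1
2 = 2*1 + 0
Back-substitute:
1 = 5 − 2·2
1 = −2·17 + 7·5
1 = 7·39 − 16·17
1 = −16·173 + 71·39
1 = 71·904 − 371·173
1 = −371·7405 + 3039·904
So 904⁻¹ ≡ 3039 (mod 7405).
Then x ≡ 3039·6724 ≡ 3841 (mod 7405); the smallest non-negative solution is x = 3841.

3841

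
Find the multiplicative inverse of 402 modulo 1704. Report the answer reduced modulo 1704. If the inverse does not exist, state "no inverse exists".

Euclidean algorithm on 1704, 402:
1704 = 4*402 + 96
402 = 4*96 + 18
96 = 5*18 + 6
18 = 3*6 + 0
The gcd is 6, not 1, hence no inverse exists.

no inverse exists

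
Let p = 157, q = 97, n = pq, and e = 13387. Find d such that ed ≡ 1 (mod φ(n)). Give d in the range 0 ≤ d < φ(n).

10339

φ(n) = (p−1)(q−1) = 156·96 = 14976.
Need d with 13387·d ≡ 1 (mod 14976). Apply the extended Euclidean algorithm:
14976 = 1*13387 + 1589
13387 = 8*1589 + 675
1589 = 2*675 + 239
675 = 2*239 + 197
239 = 1*197 + 42
197 = 4*42 + 29
42 = 1*29 + 13
29 = 2*13 + 3
13 = 4*3 + 1
3 = 3*1 + 0
Back-substitute:
1 = 13 − 4·3
1 = −4·29 + 9·13
1 = 9·42 − 13·29
1 = −13·197 + 61·42
1 = 61·239 − 74·197
1 = −74·675 + 209·239
1 = 209·1589 − 492·675
1 = −492·13387 + 4145·1589
1 = 4145·14976 − 4637·13387
So 13387·(-4637) ≡ 1 (mod 14976), hence d ≡ -4637 ≡ 10339 (mod 14976).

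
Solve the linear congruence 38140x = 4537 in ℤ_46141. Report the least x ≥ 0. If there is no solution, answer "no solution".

31579

First find gcd(38140, 46141):
46141 = 1·38140 + 8001
38140 = 4·8001 + 6136
8001 = 1·6136 + 1865
6136 = 3·1865 + 541
1865 = 3·541 + 242
541 = 2·242 + 57
242 = 4·57 + 14
57 = 4·14 + 1
14 = 14·1 + 0
gcd = 1, so a unique solution mod 46141 exists.
Back-substitute for the Bézout coefficients:
1 = 57 − 4·14
1 = −4·242 + 17·57
1 = 17·541 − 38·242
1 = −38·1865 + 131·541
1 = 131·6136 − 431·1865
1 = −431·8001 + 562·6136
1 = 562·38140 − 2679·8001
1 = −2679·46141 + 3241·38140
So 38140·(3241) ≡ 1 (mod 46141), giving 38140⁻¹ ≡ 3241.
x ≡ 38140⁻¹·4537 ≡ 3241·4537 ≡ 31579 (mod 46141).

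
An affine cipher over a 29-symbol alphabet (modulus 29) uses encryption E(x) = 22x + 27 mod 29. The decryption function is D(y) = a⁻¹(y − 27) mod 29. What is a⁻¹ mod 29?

4

Run Euclid on (29, 22):
29 = 1×22 + 7
22 = 3×7 + 1
7 = 7×1 + 0
Since gcd(22, 29) = 1, back-substitute to write 1 as a combination:
1 = 22 − 3·7
1 = −3·29 + 4·22
So 22·4 ≡ 1 (mod 29).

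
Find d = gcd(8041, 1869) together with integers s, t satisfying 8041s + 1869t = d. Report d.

1

Euclidean algorithm:
8041 = 4·1869 + 565
1869 = 3·565 + 174
565 = 3·174 + 43
174 = 4·43 + 2
43 = 21·2 + 1
2 = 2·1 + 0
gcd(8041, 1869) = 1.
Express as a combination:
1 = 43 − 21·2
1 = −21·174 + 85·43
1 = 85·565 − 276·174
1 = −276·1869 + 913·565
1 = 913·8041 − 3928·1869
So 1 = (913)·8041 + (-3928)·1869.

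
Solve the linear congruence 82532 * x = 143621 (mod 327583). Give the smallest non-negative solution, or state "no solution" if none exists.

First find gcd(82532, 327583):
327583 = 3*82532 + 79987
82532 = 1*79987 + 2545
79987 = 31*2545 + 1092
2545 = 2*1092 + 361
1092 = 3*361 + 9
361 = 40*9 + 1
9 = 9*1 + 0
gcd = 1, so a unique solution mod 327583 exists.
Back-substitute for the Bézout coefficients:
1 = 361 − 40·9
1 = −40·1092 + 121·361
1 = 121·2545 − 282·1092
1 = −282·79987 + 8863·2545
1 = 8863·82532 − 9145·79987
1 = −9145·327583 + 36298·82532
So 82532·(36298) ≡ 1 (mod 327583), giving 82532⁻¹ ≡ 36298.
x ≡ 82532⁻¹·143621 ≡ 36298·143621 ≡ 326779 (mod 327583).

326779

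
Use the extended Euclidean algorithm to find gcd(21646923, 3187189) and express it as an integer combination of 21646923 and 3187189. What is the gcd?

Apply Euclid's algorithm to 21646923 and 3187189:
21646923 = 6·3187189 + 2523789
3187189 = 1·2523789 + 663400
2523789 = 3·663400 + 533589
663400 = 1·533589 + 129811
533589 = 4·129811 + 14345
129811 = 9·14345 + 706
14345 = 20·706 + 225
706 = 3·225 + 31
225 = 7·31 + 8
31 = 3·8 + 7
8 = 1·7 + 1
7 = 7·1 + 0
gcd(21646923, 3187189) = 1.
Express as a combination:
1 = 8 − 7
1 = −31 + 4·8
1 = 4·225 − 29·31
1 = −29·706 + 91·225
1 = 91·14345 − 1849·706
1 = −1849·129811 + 16732·14345
1 = 16732·533589 − 68777·129811
1 = −68777·663400 + 85509·533589
1 = 85509·2523789 − 325304·663400
1 = −325304·3187189 + 410813·2523789
1 = 410813·21646923 − 2790182·3187189
So 1 = (410813)·21646923 + (-2790182)·3187189.

1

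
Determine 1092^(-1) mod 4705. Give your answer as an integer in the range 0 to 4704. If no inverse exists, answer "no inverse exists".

3253

Apply the Euclidean algorithm to 4705 and 1092:
4705 = 4*1092 + 337
1092 = 3*337 + 81
337 = 4*81 + 13
81 = 6*13 + 3
13 = 4*3 + 1
3 = 3*1 + 0
The gcd is 1. Working backward:
1 = 13 − 4·3
1 = −4·81 + 25·13
1 = 25·337 − 104·81
1 = −104·1092 + 337·337
1 = 337·4705 − 1452·1092
Hence 1092⁻¹ ≡ -1452 ≡ 3253 (mod 4705).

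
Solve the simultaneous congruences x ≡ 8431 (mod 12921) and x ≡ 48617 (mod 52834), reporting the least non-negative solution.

Write x = 8431 + 12921·k. Then 12921·k ≡ 48617 − 8431 ≡ 40186 (mod 52834).
Need 12921⁻¹ mod 52834. Extended Euclid on (52834, 12921):
52834 = 4·12921 + 1150
12921 = 11·1150 + 271
1150 = 4·271 + 66
271 = 4·66 + 7
66 = 9·7 + 3
7 = 2·3 + 1
3 = 3·1 + 0
Back-substitute:
1 = 7 − 2·3
1 = −2·66 + 19·7
1 = 19·271 − 78·66
1 = −78·1150 + 331·271
1 = 331·12921 − 3719·1150
1 = −3719·52834 + 15207·12921
12921⁻¹ ≡ 15207 (mod 52834), so k ≡ 15207·40186 ≡ 30458 (mod 52834).
x = 8431 + 12921·30458 = 393556249.

393556249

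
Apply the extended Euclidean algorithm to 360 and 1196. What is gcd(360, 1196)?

4

Apply Euclid's algorithm to 1196 and 360:
1196 = 3×360 + 116
360 = 3×116 + 12
116 = 9×12 + 8
12 = 1×8 + 4
8 = 2×4 + 0
gcd(360, 1196) = 4.
Working backward:
4 = 12 − 8
4 = −116 + 10·12
4 = 10·360 − 31·116
4 = −31·1196 + 103·360
So 4 = (-31)·1196 + (103)·360.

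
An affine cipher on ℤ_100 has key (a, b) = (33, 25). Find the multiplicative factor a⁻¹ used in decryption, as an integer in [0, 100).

Extended Euclidean algorithm:
100 = 3·33 + 1
33 = 33·1 + 0
The gcd is 1. Working backward:
1 = 100 − 3·33
So 33·(-3) ≡ 1 (mod 100), and -3 ≡ 97 (mod 100).

97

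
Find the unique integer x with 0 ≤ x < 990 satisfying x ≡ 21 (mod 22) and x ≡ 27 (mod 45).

747

Write x = 21 + 22·k. Then 22·k ≡ 27 − 21 ≡ 6 (mod 45).
Need 22⁻¹ mod 45. Extended Euclid on (45, 22):
45 = 2·22 + 1
22 = 22·1 + 0
Back-substitute:
1 = 45 − 2·22
22⁻¹ ≡ 43 (mod 45), so k ≡ 43·6 ≡ 33 (mod 45).
x = 21 + 22·33 = 747.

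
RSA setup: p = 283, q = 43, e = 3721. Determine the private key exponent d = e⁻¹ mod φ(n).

7009

φ(n) = (p−1)(q−1) = 282·42 = 11844.
Need d with 3721·d ≡ 1 (mod 11844). Apply the extended Euclidean algorithm:
11844 = 3*3721 + 681
3721 = 5*681 + 316
681 = 2*316 + 49
316 = 6*49 + 22
49 = 2*22 + 5
22 = 4*5 + 2
5 = 2*2 + 1
2 = 2*1 + 0
Back-substitute:
1 = 5 − 2·2
1 = −2·22 + 9·5
1 = 9·49 − 20·22
1 = −20·316 + 129·49
1 = 129·681 − 278·316
1 = −278·3721 + 1519·681
1 = 1519·11844 − 4835·3721
So 3721·(-4835) ≡ 1 (mod 11844), hence d ≡ -4835 ≡ 7009 (mod 11844).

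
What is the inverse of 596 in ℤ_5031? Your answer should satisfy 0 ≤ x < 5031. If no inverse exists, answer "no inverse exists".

gcd(5031, 596) by repeated division:
5031 = 8·596 + 263
596 = 2·263 + 70
263 = 3·70 + 53
70 = 1·53 + 17
53 = 3·17 + 2
17 = 8·2 + 1
2 = 2·1 + 0
gcd = 1, so the inverse exists. Back-substitute:
1 = 17 − 8·2
1 = −8·53 + 25·17
1 = 25·70 − 33·53
1 = −33·263 + 124·70
1 = 124·596 − 281·263
1 = −281·5031 + 2372·596
So 596·2372 ≡ 1 (mod 5031).

2372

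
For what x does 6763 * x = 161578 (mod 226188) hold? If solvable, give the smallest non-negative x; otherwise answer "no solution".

First find gcd(6763, 226188):
226188 = 33·6763 + 3009
6763 = 2·3009 + 745
3009 = 4·745 + 29
745 = 25·29 + 20
29 = 1·20 + 9
20 = 2·9 + 2
9 = 4·2 + 1
2 = 2·1 + 0
gcd = 1, so a unique solution mod 226188 exists.
Back-substitute for the Bézout coefficients:
1 = 9 − 4·2
1 = −4·20 + 9·9
1 = 9·29 − 13·20
1 = −13·745 + 334·29
1 = 334·3009 − 1349·745
1 = −1349·6763 + 3032·3009
1 = 3032·226188 − 101405·6763
So 6763·(-101405) ≡ 1 (mod 226188), giving 6763⁻¹ ≡ 124783.
x ≡ 6763⁻¹·161578 ≡ 124783·161578 ≡ 15442 (mod 226188).

15442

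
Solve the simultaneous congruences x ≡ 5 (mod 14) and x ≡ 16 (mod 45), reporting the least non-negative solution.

61

Write x = 5 + 14·k. Then 14·k ≡ 16 − 5 ≡ 11 (mod 45).
Need 14⁻¹ mod 45. Extended Euclid on (45, 14):
45 = 3*14 + 3
14 = 4*3 + 2
3 = 1*2 + 1
2 = 2*1 + 0
Back-substitute:
1 = 3 − 2
1 = −14 + 5·3
1 = 5·45 − 16·14
14⁻¹ ≡ 29 (mod 45), so k ≡ 29·11 ≡ 4 (mod 45).
x = 5 + 14·4 = 61.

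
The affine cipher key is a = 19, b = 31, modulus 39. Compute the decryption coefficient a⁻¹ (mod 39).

37

gcd(39, 19) by repeated division:
39 = 2·19 + 1
19 = 19·1 + 0
Since gcd(19, 39) = 1, back-substitute to write 1 as a combination:
1 = 39 − 2·19
Thus 19·(-2) ≡ 1 (mod 39); reducing, -2 mod 39 = 37.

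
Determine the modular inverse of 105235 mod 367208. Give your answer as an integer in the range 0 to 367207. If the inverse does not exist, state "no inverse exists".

14003

Extended Euclidean algorithm:
367208 = 3·105235 + 51503
105235 = 2·51503 + 2229
51503 = 23·2229 + 236
2229 = 9·236 + 105
236 = 2·105 + 26
105 = 4·26 + 1
26 = 26·1 + 0
The gcd is 1. Working backward:
1 = 105 − 4·26
1 = −4·236 + 9·105
1 = 9·2229 − 85·236
1 = −85·51503 + 1964·2229
1 = 1964·105235 − 4013·51503
1 = −4013·367208 + 14003·105235
So 105235·14003 ≡ 1 (mod 367208).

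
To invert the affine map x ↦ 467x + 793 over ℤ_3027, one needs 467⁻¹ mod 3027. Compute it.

713

Run Euclid on (3027, 467):
3027 = 6*467 + 225
467 = 2*225 + 17
225 = 13*17 + 4
17 = 4*4 + 1
4 = 4*1 + 0
The gcd is 1. Working backward:
1 = 17 − 4·4
1 = −4·225 + 53·17
1 = 53·467 − 110·225
1 = −110·3027 + 713·467
So 467·713 ≡ 1 (mod 3027).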